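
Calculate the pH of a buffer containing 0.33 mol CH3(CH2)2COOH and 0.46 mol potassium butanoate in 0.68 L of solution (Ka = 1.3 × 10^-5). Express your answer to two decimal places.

pH = 5.03

pKa = −log(1.3 × 10^-5) = 4.886
Henderson–Hasselbalch: pH = pKa + log([CH3(CH2)2COO-]/[CH3(CH2)2COOH]) = 4.886 + log(0.46/0.33)
pH = 4.886 + (+0.144) = 5.03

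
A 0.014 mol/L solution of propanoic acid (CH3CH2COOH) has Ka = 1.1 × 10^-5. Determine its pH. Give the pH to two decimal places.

CH3CH2COOH ⇌ CH3CH2COO- + H+
From the ICE table, Ka = [H+]²/(0.014 − [H+]) = 1.1 × 10^-5.
Since Ka ≪ C₀, [H+] ≈ √(Ka·C₀) = 3.92 × 10^-4 M.
([H+]/C₀ = 2.8% < 5%, so the approximation holds.)
pH = −log[H+] = −log(3.92 × 10^-4) = 3.41

pH = 3.41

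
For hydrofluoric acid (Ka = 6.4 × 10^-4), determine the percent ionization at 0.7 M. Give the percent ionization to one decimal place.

HF ⇌ F- + H+; let x = [H+] at equilibrium.
x ≈ √(Ka·C₀) = √(6.4 × 10^-4 × 0.7) = 2.12 × 10^-2 M
Fraction ionized = 2.12 × 10^-2 / 0.7 = 0.0303 → 3.0%

3.0%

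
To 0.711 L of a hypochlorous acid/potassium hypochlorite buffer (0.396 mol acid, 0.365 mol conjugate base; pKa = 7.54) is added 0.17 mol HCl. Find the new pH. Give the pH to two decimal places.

Added H+ converts OCl- to HOCl: HOCl → 0.566 mol, OCl- → 0.195 mol.
pH = pKa + log(n_OCl-/n_HOCl) = 7.54 + log(0.195/0.566) = 7.54 + (-0.463)

pH = 7.08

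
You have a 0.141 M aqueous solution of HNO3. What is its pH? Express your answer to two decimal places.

HNO3 is a strong acid and dissociates completely, so [H+] = 0.141 M.
pH = -log(0.141) = 0.85

pH = 0.85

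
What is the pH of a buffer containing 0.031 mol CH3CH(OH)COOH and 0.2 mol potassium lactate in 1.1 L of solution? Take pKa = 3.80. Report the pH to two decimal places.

pH = 4.61

Henderson–Hasselbalch: pH = pKa + log([CH3CH(OH)COO-]/[CH3CH(OH)COOH]) = 3.80 + log(0.2/0.031)
pH = 3.80 + (+0.810) = 4.61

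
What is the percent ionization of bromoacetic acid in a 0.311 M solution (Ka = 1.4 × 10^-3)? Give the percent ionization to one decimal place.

6.5%

BrCH2COOH ⇌ BrCH2COO- + H+; let x = [H+] at equilibrium.
Solve x² + 0.0014x − 0.000435 = 0 → x = 2.02 × 10^-2 M
% ionization = x/C₀ × 100% = 2.02 × 10^-2/0.311 × 100% = 6.5%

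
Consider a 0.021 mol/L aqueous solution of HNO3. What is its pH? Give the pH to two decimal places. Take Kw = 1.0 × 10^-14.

pH = 1.68

HNO3 is a strong acid and dissociates completely, so [H+] = 0.021 M.
pH = -log(0.021) = 1.68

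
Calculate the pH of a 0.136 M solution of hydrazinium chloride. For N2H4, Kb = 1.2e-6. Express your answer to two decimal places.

N2H5+ is the conjugate acid of the weak base N2H4.
Ka = Kw/Kb = 1.0×10^-14 / 1.2 × 10^-6 = 8.33 × 10^-9
Ka = [H+]²/(0.136 − [H+]) = 8.33 × 10^-9
Assume [H+] ≪ 0.136: [H+] ≈ √(8.33 × 10^-9 × 0.136) = 3.37 × 10^-5 M
([H+]/C₀ = 0.025% < 5%, so the approximation holds.)
pH = −log(3.37 × 10^-5) = 4.47

pH = 4.47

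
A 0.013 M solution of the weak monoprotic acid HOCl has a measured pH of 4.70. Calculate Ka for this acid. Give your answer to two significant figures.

Ka = 3.1 × 10^-8

[H+] = 10^(-4.70) = 2.00 × 10^-5 M
At equilibrium [HA] = 0.013 − 2.00 × 10^-5 = 1.30 × 10^-2 M
Ka = [H+][A-]/[HA] = (2.00 × 10^-5)² / 1.30 × 10^-2 = 3.1 × 10^-8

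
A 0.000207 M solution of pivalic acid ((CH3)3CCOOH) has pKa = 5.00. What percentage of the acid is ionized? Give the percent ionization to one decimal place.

(CH3)3CCOOH ⇌ (CH3)3CCOO- + H+; let x = [H+] at equilibrium.
Ka = 10^(−5.00) = 1.00 × 10^-5
Ka = x²/(C₀ − x); solving the quadratic gives x = 4.08 × 10^-5 M.
Fraction ionized = 4.08 × 10^-5 / 0.000207 = 0.1971 → 19.7%

19.7%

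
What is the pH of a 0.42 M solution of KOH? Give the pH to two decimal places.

KOH is a strong base; [OH-] = 0.42 M.
pOH = -log(0.42) = 0.38
pH = 14.00 - 0.38 = 13.62

pH = 13.62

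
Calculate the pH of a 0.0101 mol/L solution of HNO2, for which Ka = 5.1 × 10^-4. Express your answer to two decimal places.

HNO2 ⇌ NO2- + H+
From the ICE table, Ka = [H+]²/(0.0101 − [H+]) = 5.1 × 10^-4.
[H+] is not negligible relative to C₀; solve [H+]² + 0.00051·[H+] − 5.15e-06 = 0.
[H+] = [−0.00051 + √(0.00051² + 2.06e-05)]/2 = 2.03 × 10^-3 M
pH = −log(2.03 × 10^-3) = 2.69

pH = 2.69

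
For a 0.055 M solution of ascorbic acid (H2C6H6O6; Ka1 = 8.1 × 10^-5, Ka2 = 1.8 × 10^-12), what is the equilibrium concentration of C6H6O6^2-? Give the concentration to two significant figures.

First ionization gives [H+] ≈ [HC6H6O6-] = 2.11 × 10^-3 M.
Second step: Ka2 = [H+][C6H6O6^2-]/[HC6H6O6-] ≈ [C6H6O6^2-] (since [H+] ≈ [HC6H6O6-]).
So [C6H6O6^2-] ≈ Ka2.

1.8 × 10^-12 M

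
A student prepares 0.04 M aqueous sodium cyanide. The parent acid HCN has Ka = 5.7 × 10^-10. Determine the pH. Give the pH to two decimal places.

pH = 10.92

CN- is the conjugate base of the weak acid HCN.
Kb = Kw/Ka = 1.0×10^-14 / 5.7 × 10^-10 = 1.75 × 10^-5
From the ICE table, Kb = [OH-]²/(0.04 − [OH-]) = 1.75 × 10^-5.
Assume [OH-] ≪ 0.04: [OH-] ≈ √(1.75 × 10^-5 × 0.04) = 8.37 × 10^-4 M
pOH = 3.08, so pH = 14.00 − pOH = 10.92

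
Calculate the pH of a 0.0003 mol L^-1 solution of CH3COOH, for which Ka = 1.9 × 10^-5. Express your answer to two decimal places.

CH3COOH ⇌ CH3COO- + H+
Let x = [H+] at equilibrium. Ka = x²/(0.0003 − x).
The 5% rule fails; solving x² + Ka·x − Ka·C₀ = 0 exactly:
x = (−Ka + √(Ka² + 4·Ka·C₀))/2 = 6.66 × 10^-5 M
pH = −log(6.66 × 10^-5) = 4.18

pH = 4.18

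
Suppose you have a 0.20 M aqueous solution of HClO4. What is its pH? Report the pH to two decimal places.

HClO4 is a strong acid and dissociates completely, so [H+] = 0.20 M.
pH = -log(0.2) = 0.70

pH = 0.70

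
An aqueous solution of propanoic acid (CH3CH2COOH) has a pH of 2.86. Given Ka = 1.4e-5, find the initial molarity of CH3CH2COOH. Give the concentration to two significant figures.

C₀ = 1.4 × 10^-1 M

[H+] = 10^(-2.86) = 1.38 × 10^-3 M = x
Ka = x²/(C₀ − x) ⇒ C₀ = x + x²/Ka
C₀ = 1.38 × 10^-3 + (1.38 × 10^-3)²/(1.4 × 10^-5) = 1.37 × 10^-1 M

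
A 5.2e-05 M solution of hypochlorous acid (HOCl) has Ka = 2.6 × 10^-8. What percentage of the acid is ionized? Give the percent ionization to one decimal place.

HOCl ⇌ OCl- + H+; let x = [H+] at equilibrium.
x ≈ √(Ka·C₀) = √(2.6 × 10^-8 × 5.2e-05) = 1.16 × 10^-6 M
% ionization = x/C₀ × 100% = 1.16 × 10^-6/5.2e-05 × 100% = 2.2%

2.2%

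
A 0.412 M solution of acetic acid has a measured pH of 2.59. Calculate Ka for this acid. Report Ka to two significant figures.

Ka = 1.6 × 10^-5

[H+] = 10^(-2.59) = 2.57 × 10^-3 M
At equilibrium [HA] = 0.412 − 2.57 × 10^-3 = 4.09 × 10^-1 M
Ka = [H+][A-]/[HA] = (2.57 × 10^-3)² / 4.09 × 10^-1 = 1.6 × 10^-5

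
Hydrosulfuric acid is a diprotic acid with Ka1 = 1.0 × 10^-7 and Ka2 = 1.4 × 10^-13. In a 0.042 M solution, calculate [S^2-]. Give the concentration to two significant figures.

1.4 × 10^-13 M

First ionization gives [H+] ≈ [HS-] = 6.48 × 10^-5 M.
Second step: Ka2 = [H+][S^2-]/[HS-] ≈ [S^2-] (since [H+] ≈ [HS-]).
So [S^2-] ≈ Ka2.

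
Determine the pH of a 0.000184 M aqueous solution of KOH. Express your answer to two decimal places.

KOH is a strong base; [OH-] = 0.000184 M.
pOH = -log(0.000184) = 3.74
pH = 14.00 - 3.74 = 10.26

pH = 10.26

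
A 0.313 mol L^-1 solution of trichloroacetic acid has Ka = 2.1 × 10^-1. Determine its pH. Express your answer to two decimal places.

Cl3CCOOH ⇌ Cl3CCOO- + H+
From the ICE table, Ka = [H+]²/(0.313 − [H+]) = 2.1 × 10^-1.
[H+] is not negligible relative to C₀; solve [H+]² + 0.21·[H+] − 0.0657 = 0.
[H+] = (−Ka + √(Ka² + 4·Ka·C₀))/2 = 1.72 × 10^-1 M
pH = −log[H+] = −log(1.72 × 10^-1) = 0.76

pH = 0.76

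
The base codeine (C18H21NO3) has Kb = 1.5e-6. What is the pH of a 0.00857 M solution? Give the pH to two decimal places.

pH = 10.05

C18H21NO3 + H2O ⇌ C18H22NO3+ + OH-
Kb = [OH-]²/(0.00857 − [OH-]) = 1.5 × 10^-6
Since Kb ≪ C₀, [OH-] ≈ √(Kb·C₀) = 1.13 × 10^-4 M.
pOH = −log(1.13 × 10^-4) = 3.95; pH = 14.00 − 3.95 = 10.05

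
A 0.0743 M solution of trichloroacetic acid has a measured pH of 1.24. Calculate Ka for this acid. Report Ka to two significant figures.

[H+] = 10^(-1.24) = 5.75 × 10^-2 M
At equilibrium [HA] = 0.0743 − 5.75 × 10^-2 = 1.68 × 10^-2 M
Ka = [H+][A-]/[HA] = (5.75 × 10^-2)² / 1.68 × 10^-2 = 2.0 × 10^-1

Ka = 2.0 × 10^-1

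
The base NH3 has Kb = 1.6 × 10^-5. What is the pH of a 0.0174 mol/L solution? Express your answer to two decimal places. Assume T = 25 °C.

NH3 + H2O ⇌ NH4+ + OH-
Let x = [OH-] at equilibrium. Kb = x²/(0.0174 − x).
Assume x ≪ 0.0174: x ≈ √(1.6 × 10^-5 × 0.0174) = 5.28 × 10^-4 M
Check: 3% ionized — well under 5%, approximation valid.
pOH = −log(5.28 × 10^-4) = 3.28; pH = 14.00 − 3.28 = 10.72

pH = 10.72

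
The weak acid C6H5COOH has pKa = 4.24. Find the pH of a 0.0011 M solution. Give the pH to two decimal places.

C6H5COOH ⇌ C6H5COO- + H+
Ka = 10^(−4.24) = 5.75 × 10^-5
Ka = [H+]²/(0.0011 − [H+]) = 5.75 × 10^-5
[H+] is not negligible relative to C₀; solve [H+]² + 5.75e-05·[H+] − 6.33e-08 = 0.
[H+] = (−Ka + √(Ka² + 4·Ka·C₀))/2 = 2.24 × 10^-4 M
pH = −log(2.24 × 10^-4) = 3.65

pH = 3.65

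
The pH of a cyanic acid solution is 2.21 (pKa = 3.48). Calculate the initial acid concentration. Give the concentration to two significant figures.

C₀ = 1.2 × 10^-1 M

[H+] = 10^(-2.21) = 6.17 × 10^-3 M = x
Ka = 10^(−3.48) = 3.31 × 10^-4
Ka = x²/(C₀ − x) ⇒ C₀ = x + x²/Ka
C₀ = 6.17 × 10^-3 + (6.17 × 10^-3)²/(3.31 × 10^-4) = 1.21 × 10^-1 M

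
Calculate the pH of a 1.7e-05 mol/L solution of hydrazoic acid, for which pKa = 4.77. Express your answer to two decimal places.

HN3 ⇌ N3- + H+
Ka = 10^(−4.77) = 1.70 × 10^-5
Ka = x²/(1.7e-05 − x) = 1.70 × 10^-5
x is not negligible relative to C₀; solve x² + 1.7e-05·x − 2.89e-10 = 0.
x = [−1.7e-05 + √(1.7e-05² + 1.16e-09)]/2 = 1.05 × 10^-5 M
pH = −log[H+] = −log(1.05 × 10^-5) = 4.98

pH = 4.98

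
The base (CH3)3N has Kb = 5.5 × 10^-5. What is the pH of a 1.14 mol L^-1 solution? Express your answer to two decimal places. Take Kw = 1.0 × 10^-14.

pH = 11.90

(CH3)3N + H2O ⇌ (CH3)3NH+ + OH-
From the ICE table, Kb = [OH-]²/(1.14 − [OH-]) = 5.5 × 10^-5.
Since Kb ≪ C₀, [OH-] ≈ √(Kb·C₀) = 7.92 × 10^-3 M.
Check: 0.69% ionized — well under 5%, approximation valid.
pOH = −log(7.92 × 10^-3) = 2.10; pH = 14.00 − 2.10 = 11.90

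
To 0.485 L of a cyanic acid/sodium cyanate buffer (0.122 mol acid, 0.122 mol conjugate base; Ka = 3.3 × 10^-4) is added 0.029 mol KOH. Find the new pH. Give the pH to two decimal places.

OH- converts HOCN to OCN-: HOCN → 0.093 mol, OCN- → 0.151 mol.
pKa = −log(3.3 × 10^-4) = 3.481
pH = pKa + log(n_OCN-/n_HOCN) = 3.481 + log(0.151/0.093) = 3.481 + (+0.210)

pH = 3.69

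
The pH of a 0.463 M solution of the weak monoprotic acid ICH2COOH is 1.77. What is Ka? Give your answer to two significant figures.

[H+] = 10^(-1.77) = 1.70 × 10^-2 M
At equilibrium [HA] = 0.463 − 1.70 × 10^-2 = 4.46 × 10^-1 M
Ka = [H+][A-]/[HA] = (1.70 × 10^-2)² / 4.46 × 10^-1 = 6.5 × 10^-4

Ka = 6.5 × 10^-4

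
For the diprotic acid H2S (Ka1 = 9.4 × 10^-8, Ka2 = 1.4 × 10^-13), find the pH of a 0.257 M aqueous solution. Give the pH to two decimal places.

Ka1 ≫ Ka2, so treat the first dissociation as the only significant source of H+.
Ka1 = x²/(0.257 − x) = 9.4 × 10^-8
x ≈ √(9.4 × 10^-8 × 0.257) = 1.55 × 10^-4 M
pH = −log(1.55 × 10^-4) = 3.81

pH = 3.81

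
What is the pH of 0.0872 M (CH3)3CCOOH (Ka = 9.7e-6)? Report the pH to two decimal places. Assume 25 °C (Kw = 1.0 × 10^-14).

(CH3)3CCOOH ⇌ (CH3)3CCOO- + H+
From the ICE table, Ka = [H+]²/(0.0872 − [H+]) = 9.7 × 10^-6.
Since Ka ≪ C₀, [H+] ≈ √(Ka·C₀) = 9.20 × 10^-4 M.
pH = −log(9.20 × 10^-4) = 3.04

pH = 3.04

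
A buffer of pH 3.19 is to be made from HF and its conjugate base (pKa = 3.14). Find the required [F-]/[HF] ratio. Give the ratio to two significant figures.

pH = pKa + log(r) ⇒ log(r) = 3.19 − 3.14 = +0.05
r = [F-]/[HF] = 10^(+0.05) = 1.12

ratio = 1.1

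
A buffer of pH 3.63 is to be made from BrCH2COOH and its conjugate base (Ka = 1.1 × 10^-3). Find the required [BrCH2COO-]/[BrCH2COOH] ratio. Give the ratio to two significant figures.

ratio = 4.7

pKa = -log(1.1 × 10^-3) = 2.959
pH = pKa + log(r) ⇒ log(r) = 3.63 − 2.959 = +0.671
r = [BrCH2COO-]/[BrCH2COOH] = 10^(+0.671) = 4.69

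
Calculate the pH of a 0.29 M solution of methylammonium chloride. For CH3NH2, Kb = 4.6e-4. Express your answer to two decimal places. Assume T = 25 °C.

pH = 5.60

CH3NH3+ is the conjugate acid of the weak base CH3NH2.
Ka = Kw/Kb = 1.0×10^-14 / 4.6 × 10^-4 = 2.17 × 10^-11
Let x = [H+] at equilibrium. Ka = x²/(0.29 − x).
Assume x ≪ 0.29: x ≈ √(2.17 × 10^-11 × 0.29) = 2.51 × 10^-6 M
(x/C₀ = 0.00087% < 5%, so the approximation holds.)
pH = −log(2.51 × 10^-6) = 5.60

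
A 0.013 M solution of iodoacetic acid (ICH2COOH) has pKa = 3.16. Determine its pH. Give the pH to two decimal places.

pH = 2.57

ICH2COOH ⇌ ICH2COO- + H+
Ka = 10^(−3.16) = 6.92 × 10^-4
From the ICE table, Ka = x²/(0.013 − x) = 6.92 × 10^-4.
Here C₀/Ka ≈ 18.8, so the small-x approximation fails. Use the quadratic:
x = (−Ka + √(Ka² + 4·Ka·C₀))/2 = 2.67 × 10^-3 M
pH = −log[H+] = −log(2.67 × 10^-3) = 2.57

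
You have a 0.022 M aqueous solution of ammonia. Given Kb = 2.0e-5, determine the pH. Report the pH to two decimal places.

pH = 10.82

NH3 + H2O ⇌ NH4+ + OH-
Kb = [OH-]²/(0.022 − [OH-]) = 2.0 × 10^-5
Assume [OH-] ≪ 0.022: [OH-] ≈ √(2.0 × 10^-5 × 0.022) = 6.63 × 10^-4 M
Check: 3% ionized — well under 5%, approximation valid.
pOH = −log(6.63 × 10^-4) = 3.18; pH = 14.00 − 3.18 = 10.82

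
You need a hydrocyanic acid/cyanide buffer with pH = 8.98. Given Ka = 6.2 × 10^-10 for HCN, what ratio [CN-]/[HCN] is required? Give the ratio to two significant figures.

ratio = 0.59

pKa = -log(6.2 × 10^-10) = 9.208
pH = pKa + log(r) ⇒ log(r) = 8.98 − 9.208 = -0.228
r = [CN-]/[HCN] = 10^(-0.228) = 0.592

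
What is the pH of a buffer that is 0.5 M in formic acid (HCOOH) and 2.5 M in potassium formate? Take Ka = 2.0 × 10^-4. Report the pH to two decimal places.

pH = 4.40

pKa = −log(2.0 × 10^-4) = 3.699
pH = pKa + log([A⁻]/[HA]) = 3.699 + log(2.5/0.5)
pH = 3.699 + (+0.699) = 4.40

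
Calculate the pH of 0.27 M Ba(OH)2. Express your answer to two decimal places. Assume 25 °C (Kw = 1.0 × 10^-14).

pH = 13.73

Ba(OH)2 is a strong base (each formula unit releases 2 OH-); [OH-] = 0.54 M.
pOH = -log(0.54) = 0.27
pH = 14.00 - 0.27 = 13.73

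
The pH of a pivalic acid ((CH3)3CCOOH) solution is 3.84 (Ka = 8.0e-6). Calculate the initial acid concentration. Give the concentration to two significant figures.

[H+] = 10^(-3.84) = 1.45 × 10^-4 M = x
Ka = x²/(C₀ − x) ⇒ C₀ = x + x²/Ka
C₀ = 1.45 × 10^-4 + (1.45 × 10^-4)²/(8.0 × 10^-6) = 2.77 × 10^-3 M

C₀ = 2.8 × 10^-3 M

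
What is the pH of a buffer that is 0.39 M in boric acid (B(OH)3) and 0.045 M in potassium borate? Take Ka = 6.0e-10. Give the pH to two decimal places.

pKa = −log(6.0 × 10^-10) = 9.222
Henderson–Hasselbalch: pH = pKa + log([B(OH)4-]/[B(OH)3]) = 9.222 + log(0.045/0.39)
pH = 9.222 + (-0.938) = 8.28

pH = 8.28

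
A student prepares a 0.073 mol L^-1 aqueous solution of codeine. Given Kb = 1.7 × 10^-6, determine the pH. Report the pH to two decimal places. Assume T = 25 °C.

C18H21NO3 + H2O ⇌ C18H22NO3+ + OH-
From the ICE table, Kb = [OH-]²/(0.073 − [OH-]) = 1.7 × 10^-6.
Assume [OH-] ≪ 0.073: [OH-] ≈ √(1.7 × 10^-6 × 0.073) = 3.52 × 10^-4 M
pOH = 3.45, so pH = 14.00 − pOH = 10.55

pH = 10.55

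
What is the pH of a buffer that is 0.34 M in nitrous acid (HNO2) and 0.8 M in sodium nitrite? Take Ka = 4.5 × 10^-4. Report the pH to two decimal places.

pKa = −log(4.5 × 10^-4) = 3.347
Using pH = pKa + log([base]/[acid]) with [base]/[acid] = 0.8/0.34:
pH = 3.347 + (+0.372) = 3.72

pH = 3.72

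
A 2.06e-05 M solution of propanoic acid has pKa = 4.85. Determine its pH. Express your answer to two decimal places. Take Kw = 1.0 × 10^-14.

pH = 4.94

CH3CH2COOH ⇌ CH3CH2COO- + H+
Ka = 10^(−4.85) = 1.41 × 10^-5
Let x = [H+] at equilibrium. Ka = x²/(2.06e-05 − x).
Here C₀/Ka ≈ 1.46, so the small-x approximation fails. Use the quadratic:
x = [−1.41e-05 + √(1.41e-05² + 1.16e-09)]/2 = 1.14 × 10^-5 M
pH = −log(1.14 × 10^-5) = 4.94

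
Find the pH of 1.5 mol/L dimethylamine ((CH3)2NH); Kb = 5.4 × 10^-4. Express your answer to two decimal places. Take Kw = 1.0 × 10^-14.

pH = 12.45

(CH3)2NH + H2O ⇌ (CH3)2NH2+ + OH-
Let x = [OH-] at equilibrium. Kb = x²/(1.5 − x).
Since Kb ≪ C₀, x ≈ √(Kb·C₀) = 2.85 × 10^-2 M.
pOH = −log(2.85 × 10^-2) = 1.55; pH = 14.00 − 1.55 = 12.45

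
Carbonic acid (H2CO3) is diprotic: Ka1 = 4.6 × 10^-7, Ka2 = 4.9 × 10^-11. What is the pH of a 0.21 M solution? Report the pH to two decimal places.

pH = 3.51

Ka1 ≫ Ka2, so treat the first dissociation as the only significant source of H+.
Ka1 = x²/(0.21 − x) = 4.6 × 10^-7
x ≈ √(4.6 × 10^-7 × 0.21) = 3.11 × 10^-4 M
pH = −log(3.11 × 10^-4) = 3.51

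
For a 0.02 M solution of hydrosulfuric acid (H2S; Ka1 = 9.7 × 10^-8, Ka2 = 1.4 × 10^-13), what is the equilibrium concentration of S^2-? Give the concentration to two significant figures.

First ionization gives [H+] ≈ [HS-] = 4.40 × 10^-5 M.
Second step: Ka2 = [H+][S^2-]/[HS-] ≈ [S^2-] (since [H+] ≈ [HS-]).
So [S^2-] ≈ Ka2.

1.4 × 10^-13 M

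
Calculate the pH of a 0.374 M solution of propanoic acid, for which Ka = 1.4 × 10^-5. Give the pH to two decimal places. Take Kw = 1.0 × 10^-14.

pH = 2.64

CH3CH2COOH ⇌ CH3CH2COO- + H+
Ka = [H+]²/(0.374 − [H+]) = 1.4 × 10^-5
Since Ka ≪ C₀, [H+] ≈ √(Ka·C₀) = 2.29 × 10^-3 M.
Check: 0.61% ionized — well under 5%, approximation valid.
pH = −log[H+] = −log(2.29 × 10^-3) = 2.64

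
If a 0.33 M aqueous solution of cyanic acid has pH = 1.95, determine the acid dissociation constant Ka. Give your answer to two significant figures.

Ka = 3.9 × 10^-4

[H+] = 10^(-1.95) = 1.12 × 10^-2 M
At equilibrium [HA] = 0.33 − 1.12 × 10^-2 = 3.19 × 10^-1 M
Ka = [H+][A-]/[HA] = (1.12 × 10^-2)² / 3.19 × 10^-1 = 3.9 × 10^-4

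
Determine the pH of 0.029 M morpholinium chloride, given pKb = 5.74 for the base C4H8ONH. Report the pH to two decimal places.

C4H8ONH2+ is the conjugate acid of the weak base C4H8ONH.
Kb = 10^(−5.74) = 1.82 × 10^-6
Ka = Kw/Kb = 1.0×10^-14 / 1.82 × 10^-6 = 5.49 × 10^-9
From the ICE table, Ka = x²/(0.029 − x) = 5.49 × 10^-9.
Since Ka ≪ C₀, x ≈ √(Ka·C₀) = 1.26 × 10^-5 M.
pH = −log[H+] = −log(1.26 × 10^-5) = 4.90

pH = 4.90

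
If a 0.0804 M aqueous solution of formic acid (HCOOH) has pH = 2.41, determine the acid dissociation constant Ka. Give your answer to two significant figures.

[H+] = 10^(-2.41) = 3.89 × 10^-3 M
At equilibrium [HA] = 0.0804 − 3.89 × 10^-3 = 7.65 × 10^-2 M
Ka = [H+][A-]/[HA] = (3.89 × 10^-3)² / 7.65 × 10^-2 = 2.0 × 10^-4

Ka = 2.0 × 10^-4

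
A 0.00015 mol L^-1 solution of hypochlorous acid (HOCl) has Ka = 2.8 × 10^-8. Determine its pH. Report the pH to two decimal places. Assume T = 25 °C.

pH = 5.69

HOCl ⇌ OCl- + H+
Ka = x²/(0.00015 − x) = 2.8 × 10^-8
Assume x ≪ 0.00015: x ≈ √(2.8 × 10^-8 × 0.00015) = 2.05 × 10^-6 M
pH = −log[H+] = −log(2.05 × 10^-6) = 5.69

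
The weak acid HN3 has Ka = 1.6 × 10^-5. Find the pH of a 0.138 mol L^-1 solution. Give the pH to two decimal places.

pH = 2.83

HN3 ⇌ N3- + H+
From the ICE table, Ka = x²/(0.138 − x) = 1.6 × 10^-5.
Neglecting x in the denominator: x = √(1.6 × 10^-5 × 0.138) = 1.49 × 10^-3 M
(x/C₀ = 1.1% < 5%, so the approximation holds.)
pH = −log(1.49 × 10^-3) = 2.83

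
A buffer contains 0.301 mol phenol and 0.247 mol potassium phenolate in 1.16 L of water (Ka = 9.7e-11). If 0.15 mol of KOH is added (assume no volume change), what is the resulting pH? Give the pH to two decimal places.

pH = 10.43

OH- converts C6H5OH to C6H5O-: C6H5OH → 0.151 mol, C6H5O- → 0.397 mol.
pKa = −log(9.7 × 10^-11) = 10.013
Henderson–Hasselbalch with mole ratio 0.397/0.151: pH = 10.013 + (+0.420)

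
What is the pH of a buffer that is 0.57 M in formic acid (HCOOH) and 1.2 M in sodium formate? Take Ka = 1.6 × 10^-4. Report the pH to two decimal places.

pH = 4.12

pKa = −log(1.6 × 10^-4) = 3.796
pH = pKa + log([A⁻]/[HA]) = 3.796 + log(1.2/0.57)
pH = 3.796 + (+0.323) = 4.12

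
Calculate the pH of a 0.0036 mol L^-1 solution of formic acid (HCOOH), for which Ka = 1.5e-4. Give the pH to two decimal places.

pH = 3.18

HCOOH ⇌ HCOO- + H+
Let x = [H+] at equilibrium. Ka = x²/(0.0036 − x).
The 5% rule fails; solving x² + Ka·x − Ka·C₀ = 0 exactly:
x = (−Ka + √(Ka² + 4·Ka·C₀))/2 = 6.64 × 10^-4 M
pH = −log(6.64 × 10^-4) = 3.18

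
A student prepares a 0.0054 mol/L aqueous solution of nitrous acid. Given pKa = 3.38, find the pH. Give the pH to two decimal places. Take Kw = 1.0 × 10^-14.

pH = 2.88

HNO2 ⇌ NO2- + H+
Ka = 10^(−3.38) = 4.17 × 10^-4
Let x = [H+] at equilibrium. Ka = x²/(0.0054 − x).
x is not negligible relative to C₀; solve x² + 0.000417·x − 2.25e-06 = 0.
x = [−0.000417 + √(0.000417² + 9.01e-06)]/2 = 1.31 × 10^-3 M
pH = −log(1.31 × 10^-3) = 2.88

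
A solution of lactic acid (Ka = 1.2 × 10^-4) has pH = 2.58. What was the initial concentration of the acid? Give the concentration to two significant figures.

C₀ = 6.0 × 10^-2 M

[H+] = 10^(-2.58) = 2.63 × 10^-3 M = x
Ka = x²/(C₀ − x) ⇒ C₀ = x + x²/Ka
C₀ = 2.63 × 10^-3 + (2.63 × 10^-3)²/(1.2 × 10^-4) = 6.03 × 10^-2 M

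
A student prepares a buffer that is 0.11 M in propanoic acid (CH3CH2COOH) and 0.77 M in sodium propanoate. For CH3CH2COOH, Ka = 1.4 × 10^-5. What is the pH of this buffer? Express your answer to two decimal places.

pKa = −log(1.4 × 10^-5) = 4.854
Using pH = pKa + log([base]/[acid]) with [base]/[acid] = 0.77/0.11:
pH = 4.854 + (+0.845) = 5.70

pH = 5.70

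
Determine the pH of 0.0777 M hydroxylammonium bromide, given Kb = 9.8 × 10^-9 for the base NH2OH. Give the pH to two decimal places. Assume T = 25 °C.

pH = 3.55

NH3OH+ is the conjugate acid of the weak base NH2OH.
Ka = Kw/Kb = 1.0×10^-14 / 9.8 × 10^-9 = 1.02 × 10^-6
From the ICE table, Ka = [H+]²/(0.0777 − [H+]) = 1.02 × 10^-6.
Since Ka ≪ C₀, [H+] ≈ √(Ka·C₀) = 2.82 × 10^-4 M.
([H+]/C₀ = 0.36% < 5%, so the approximation holds.)
pH = −log[H+] = −log(2.82 × 10^-4) = 3.55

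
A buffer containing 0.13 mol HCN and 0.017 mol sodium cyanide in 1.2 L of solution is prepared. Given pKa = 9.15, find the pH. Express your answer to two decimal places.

Henderson–Hasselbalch: pH = pKa + log([CN-]/[HCN]) = 9.15 + log(0.017/0.13)
pH = 9.15 + (-0.883) = 8.27

pH = 8.27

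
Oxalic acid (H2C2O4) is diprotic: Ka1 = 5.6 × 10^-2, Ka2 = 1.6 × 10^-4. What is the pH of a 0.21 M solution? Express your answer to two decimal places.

pH = 1.08

Ka1 ≫ Ka2, so treat the first dissociation as the only significant source of H+.
Ka1 = x²/(0.21 − x) = 5.6 × 10^-2
Solving the quadratic: x = (−Ka1 + √(Ka1² + 4·Ka1·C₀))/2 = 8.40 × 10^-2 M
pH = −log(8.40 × 10^-2) = 1.08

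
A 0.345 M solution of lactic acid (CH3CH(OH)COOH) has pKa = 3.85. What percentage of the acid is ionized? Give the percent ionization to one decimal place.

CH3CH(OH)COOH ⇌ CH3CH(OH)COO- + H+; let x = [H+] at equilibrium.
Ka = 10^(−3.85) = 1.41 × 10^-4
x ≈ √(Ka·C₀) = √(1.41 × 10^-4 × 0.345) = 6.97 × 10^-3 M
Fraction ionized = 6.97 × 10^-3 / 0.345 = 0.0202 → 2.0%

2.0%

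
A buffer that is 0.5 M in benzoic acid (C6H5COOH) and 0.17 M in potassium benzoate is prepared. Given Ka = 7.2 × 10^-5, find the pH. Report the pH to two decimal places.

pKa = −log(7.2 × 10^-5) = 4.143
pH = pKa + log([A⁻]/[HA]) = 4.143 + log(0.17/0.5)
pH = 4.143 + (-0.469) = 3.67

pH = 3.67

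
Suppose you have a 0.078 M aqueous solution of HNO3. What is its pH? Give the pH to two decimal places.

pH = 1.11

HNO3 is a strong acid and dissociates completely, so [H+] = 0.078 M.
pH = -log(0.078) = 1.11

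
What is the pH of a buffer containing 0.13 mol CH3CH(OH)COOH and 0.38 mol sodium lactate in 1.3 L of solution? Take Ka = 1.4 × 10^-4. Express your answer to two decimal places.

pH = 4.32

pKa = −log(1.4 × 10^-4) = 3.854
Using pH = pKa + log([base]/[acid]) with [base]/[acid] = 0.38/0.13:
pH = 3.854 + (+0.466) = 4.32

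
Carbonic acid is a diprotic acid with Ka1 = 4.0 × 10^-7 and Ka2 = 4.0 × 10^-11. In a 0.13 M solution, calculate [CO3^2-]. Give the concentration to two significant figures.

4.0 × 10^-11 M

First ionization gives [H+] ≈ [HCO3-] = 2.28 × 10^-4 M.
Second step: Ka2 = [H+][CO3^2-]/[HCO3-] ≈ [CO3^2-] (since [H+] ≈ [HCO3-]).
So [CO3^2-] ≈ Ka2.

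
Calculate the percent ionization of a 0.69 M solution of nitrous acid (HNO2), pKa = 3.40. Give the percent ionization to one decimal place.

2.4%

HNO2 ⇌ NO2- + H+; let x = [H+] at equilibrium.
Ka = 10^(−3.40) = 3.98 × 10^-4
x ≈ √(Ka·C₀) = √(3.98 × 10^-4 × 0.69) = 1.66 × 10^-2 M
% ionization = x/C₀ × 100% = 1.66 × 10^-2/0.69 × 100% = 2.4%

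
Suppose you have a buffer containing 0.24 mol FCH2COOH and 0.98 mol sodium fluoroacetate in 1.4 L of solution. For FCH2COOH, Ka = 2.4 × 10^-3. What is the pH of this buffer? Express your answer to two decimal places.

pH = 3.23

pKa = −log(2.4 × 10^-3) = 2.620
pH = pKa + log([A⁻]/[HA]) = 2.620 + log(0.98/0.24)
pH = 2.620 + (+0.611) = 3.23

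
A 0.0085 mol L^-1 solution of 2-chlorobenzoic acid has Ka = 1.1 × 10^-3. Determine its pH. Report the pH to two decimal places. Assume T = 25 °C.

ClC6H4COOH ⇌ ClC6H4COO- + H+
From the ICE table, Ka = [H+]²/(0.0085 − [H+]) = 1.1 × 10^-3.
Here C₀/Ka ≈ 7.73, so the small-[H+] approximation fails. Use the quadratic:
[H+] = [−0.0011 + √(0.0011² + 3.74e-05)]/2 = 2.56 × 10^-3 M
pH = −log(2.56 × 10^-3) = 2.59

pH = 2.59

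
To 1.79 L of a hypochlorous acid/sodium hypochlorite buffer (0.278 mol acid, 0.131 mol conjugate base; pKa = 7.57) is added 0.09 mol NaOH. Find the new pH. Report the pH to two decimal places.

After neutralization: n(HOCl) = 0.188 mol, n(OCl-) = 0.221 mol.
Henderson–Hasselbalch with mole ratio 0.221/0.188: pH = 7.57 + (+0.070)

pH = 7.64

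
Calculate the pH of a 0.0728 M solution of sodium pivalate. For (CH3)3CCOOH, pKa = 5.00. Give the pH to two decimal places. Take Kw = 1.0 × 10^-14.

(CH3)3CCOO- is the conjugate base of the weak acid (CH3)3CCOOH.
Ka = 10^(−5.00) = 1.00 × 10^-5
Kb = Kw/Ka = 1.0×10^-14 / 1.00 × 10^-5 = 1.00 × 10^-9
Kb = [OH-]²/(0.0728 − [OH-]) = 1.00 × 10^-9
Since Kb ≪ C₀, [OH-] ≈ √(Kb·C₀) = 8.53 × 10^-6 M.
([OH-]/C₀ = 0.012% < 5%, so the approximation holds.)
pOH = −log(8.53 × 10^-6) = 5.07; pH = 14.00 − 5.07 = 8.93

pH = 8.93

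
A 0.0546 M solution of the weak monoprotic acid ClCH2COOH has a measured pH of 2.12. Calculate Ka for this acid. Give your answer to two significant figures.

Ka = 1.2 × 10^-3

[H+] = 10^(-2.12) = 7.59 × 10^-3 M
At equilibrium [HA] = 0.0546 − 7.59 × 10^-3 = 4.70 × 10^-2 M
Ka = [H+][A-]/[HA] = (7.59 × 10^-3)² / 4.70 × 10^-2 = 1.2 × 10^-3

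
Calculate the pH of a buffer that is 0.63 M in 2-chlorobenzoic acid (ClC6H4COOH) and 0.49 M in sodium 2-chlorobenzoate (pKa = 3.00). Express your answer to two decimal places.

pH = 2.89

Henderson–Hasselbalch: pH = pKa + log([ClC6H4COO-]/[ClC6H4COOH]) = 3.00 + log(0.49/0.63)
pH = 3.00 + (-0.109) = 2.89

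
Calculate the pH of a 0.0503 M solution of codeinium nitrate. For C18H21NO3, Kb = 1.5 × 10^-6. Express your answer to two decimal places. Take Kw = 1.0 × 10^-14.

C18H22NO3+ is the conjugate acid of the weak base C18H21NO3.
Ka = Kw/Kb = 1.0×10^-14 / 1.5 × 10^-6 = 6.67 × 10^-9
Ka = [H+]²/(0.0503 − [H+]) = 6.67 × 10^-9
Since Ka ≪ C₀, [H+] ≈ √(Ka·C₀) = 1.83 × 10^-5 M.
pH = −log(1.83 × 10^-5) = 4.74

pH = 4.74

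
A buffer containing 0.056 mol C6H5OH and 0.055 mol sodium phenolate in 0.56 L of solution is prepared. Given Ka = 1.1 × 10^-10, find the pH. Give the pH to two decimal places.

pH = 9.95

pKa = −log(1.1 × 10^-10) = 9.959
Henderson–Hasselbalch: pH = pKa + log([C6H5O-]/[C6H5OH]) = 9.959 + log(0.055/0.056)
pH = 9.959 + (-0.008) = 9.95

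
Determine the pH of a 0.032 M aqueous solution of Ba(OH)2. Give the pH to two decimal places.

pH = 12.81

Ba(OH)2 is a strong base (each formula unit releases 2 OH-); [OH-] = 0.064 M.
pOH = -log(0.064) = 1.19
pH = 14.00 - 1.19 = 12.81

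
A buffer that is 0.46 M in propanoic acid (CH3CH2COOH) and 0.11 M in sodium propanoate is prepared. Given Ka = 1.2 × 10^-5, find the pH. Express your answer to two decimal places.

pH = 4.30

pKa = −log(1.2 × 10^-5) = 4.921
pH = pKa + log([A⁻]/[HA]) = 4.921 + log(0.11/0.46)
pH = 4.921 + (-0.621) = 4.30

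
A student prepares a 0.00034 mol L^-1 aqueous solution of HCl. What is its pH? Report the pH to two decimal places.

pH = 3.47

HCl is a strong acid and dissociates completely, so [H+] = 0.00034 M.
pH = -log(0.00034) = 3.47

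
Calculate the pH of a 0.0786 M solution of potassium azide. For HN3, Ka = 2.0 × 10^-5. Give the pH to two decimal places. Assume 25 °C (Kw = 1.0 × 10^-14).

pH = 8.80

N3- is the conjugate base of the weak acid HN3.
Kb = Kw/Ka = 1.0×10^-14 / 2.0 × 10^-5 = 5.00 × 10^-10
Kb = [OH-]²/(0.0786 − [OH-]) = 5.00 × 10^-10
Neglecting [OH-] in the denominator: [OH-] = √(5.00 × 10^-10 × 0.0786) = 6.27 × 10^-6 M
([OH-]/C₀ = 0.008% < 5%, so the approximation holds.)
pOH = −log(6.27 × 10^-6) = 5.20; pH = 14.00 − 5.20 = 8.80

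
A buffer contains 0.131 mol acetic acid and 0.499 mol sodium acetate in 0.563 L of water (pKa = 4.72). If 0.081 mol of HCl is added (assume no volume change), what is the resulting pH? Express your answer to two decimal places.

pH = 5.01

Added H+ converts CH3COO- to CH3COOH: CH3COOH → 0.212 mol, CH3COO- → 0.418 mol.
pH = pKa + log([A⁻]/[HA]) = 4.72 + log(0.418/0.212) = 4.72 +0.295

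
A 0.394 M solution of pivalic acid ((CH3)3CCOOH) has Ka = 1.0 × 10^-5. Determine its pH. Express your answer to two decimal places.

pH = 2.70

(CH3)3CCOOH ⇌ (CH3)3CCOO- + H+
Ka = x²/(0.394 − x) = 1.0 × 10^-5
Assume x ≪ 0.394: x ≈ √(1.0 × 10^-5 × 0.394) = 1.98 × 10^-3 M
pH = −log[H+] = −log(1.98 × 10^-3) = 2.70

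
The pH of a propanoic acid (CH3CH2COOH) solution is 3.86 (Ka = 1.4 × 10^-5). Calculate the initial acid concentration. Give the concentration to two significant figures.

[H+] = 10^(-3.86) = 1.38 × 10^-4 M = x
Ka = x²/(C₀ − x) ⇒ C₀ = x + x²/Ka
C₀ = 1.38 × 10^-4 + (1.38 × 10^-4)²/(1.4 × 10^-5) = 1.50 × 10^-3 M

C₀ = 1.5 × 10^-3 M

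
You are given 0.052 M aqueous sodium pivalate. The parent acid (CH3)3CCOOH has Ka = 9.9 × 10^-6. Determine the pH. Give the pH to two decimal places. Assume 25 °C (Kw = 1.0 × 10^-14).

(CH3)3CCOO- is the conjugate base of the weak acid (CH3)3CCOOH.
Kb = Kw/Ka = 1.0×10^-14 / 9.9 × 10^-6 = 1.01 × 10^-9
Kb = x²/(0.052 − x) = 1.01 × 10^-9
Since Kb ≪ C₀, x ≈ √(Kb·C₀) = 7.25 × 10^-6 M.
pOH = 5.14, so pH = 14.00 − pOH = 8.86

pH = 8.86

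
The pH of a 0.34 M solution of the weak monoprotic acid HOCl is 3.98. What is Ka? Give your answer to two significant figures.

Ka = 3.2 × 10^-8

[H+] = 10^(-3.98) = 1.05 × 10^-4 M
At equilibrium [HA] = 0.34 − 1.05 × 10^-4 = 3.40 × 10^-1 M
Ka = [H+][A-]/[HA] = (1.05 × 10^-4)² / 3.40 × 10^-1 = 3.2 × 10^-8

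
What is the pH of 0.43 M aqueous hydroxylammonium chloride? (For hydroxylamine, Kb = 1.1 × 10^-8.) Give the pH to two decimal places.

pH = 3.20

NH3OH+ is the conjugate acid of the weak base NH2OH.
Ka = Kw/Kb = 1.0×10^-14 / 1.1 × 10^-8 = 9.09 × 10^-7
From the ICE table, Ka = [H+]²/(0.43 − [H+]) = 9.09 × 10^-7.
Neglecting [H+] in the denominator: [H+] = √(9.09 × 10^-7 × 0.43) = 6.25 × 10^-4 M
pH = −log(6.25 × 10^-4) = 3.20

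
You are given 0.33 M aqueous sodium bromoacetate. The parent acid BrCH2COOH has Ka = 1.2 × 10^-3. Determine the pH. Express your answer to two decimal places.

BrCH2COO- is the conjugate base of the weak acid BrCH2COOH.
Kb = Kw/Ka = 1.0×10^-14 / 1.2 × 10^-3 = 8.33 × 10^-12
From the ICE table, Kb = [OH-]²/(0.33 − [OH-]) = 8.33 × 10^-12.
Assume [OH-] ≪ 0.33: [OH-] ≈ √(8.33 × 10^-12 × 0.33) = 1.66 × 10^-6 M
Check: 0.0005% ionized — well under 5%, approximation valid.
pOH = 5.78, so pH = 14.00 − pOH = 8.22

pH = 8.22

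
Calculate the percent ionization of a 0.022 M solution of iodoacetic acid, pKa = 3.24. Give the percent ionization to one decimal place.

14.9%

ICH2COOH ⇌ ICH2COO- + H+; let x = [H+] at equilibrium.
Ka = 10^(−3.24) = 5.75 × 10^-4
Solve x² + 0.000575x − 1.26e-05 = 0 → x = 3.28 × 10^-3 M
Fraction ionized = 3.28 × 10^-3 / 0.022 = 0.1491 → 14.9%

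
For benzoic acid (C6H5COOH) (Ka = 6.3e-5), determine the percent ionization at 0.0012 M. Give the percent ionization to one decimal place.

20.4%

C6H5COOH ⇌ C6H5COO- + H+; let x = [H+] at equilibrium.
Ka = x²/(C₀ − x); solving the quadratic gives x = 2.45 × 10^-4 M.
Fraction ionized = 2.45 × 10^-4 / 0.0012 = 0.2042 → 20.4%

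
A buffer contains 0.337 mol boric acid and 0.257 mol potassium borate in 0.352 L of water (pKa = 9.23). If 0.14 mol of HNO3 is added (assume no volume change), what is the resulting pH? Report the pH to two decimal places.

Added H+ converts B(OH)4- to B(OH)3: B(OH)3 → 0.477 mol, B(OH)4- → 0.117 mol.
Henderson–Hasselbalch with mole ratio 0.117/0.477: pH = 9.23 + (-0.610)

pH = 8.62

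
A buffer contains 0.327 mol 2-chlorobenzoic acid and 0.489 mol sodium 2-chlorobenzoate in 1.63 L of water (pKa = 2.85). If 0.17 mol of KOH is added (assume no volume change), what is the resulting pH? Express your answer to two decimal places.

OH- converts ClC6H4COOH to ClC6H4COO-: ClC6H4COOH → 0.157 mol, ClC6H4COO- → 0.659 mol.
pH = pKa + log(n_ClC6H4COO-/n_ClC6H4COOH) = 2.85 + log(0.659/0.157) = 2.85 + (+0.623)

pH = 3.47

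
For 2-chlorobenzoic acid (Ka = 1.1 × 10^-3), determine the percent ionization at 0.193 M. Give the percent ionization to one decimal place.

7.3%

ClC6H4COOH ⇌ ClC6H4COO- + H+; let x = [H+] at equilibrium.
Solve x² + 0.0011x − 0.000212 = 0 → x = 1.40 × 10^-2 M
Fraction ionized = 1.40 × 10^-2 / 0.193 = 0.0725 → 7.3%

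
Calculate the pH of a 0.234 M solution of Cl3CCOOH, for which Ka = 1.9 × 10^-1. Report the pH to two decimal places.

pH = 0.87

Cl3CCOOH ⇌ Cl3CCOO- + H+
From the ICE table, Ka = [H+]²/(0.234 − [H+]) = 1.9 × 10^-1.
The 5% rule fails; solving [H+]² + Ka·[H+] − Ka·C₀ = 0 exactly:
[H+] = (−Ka + √(Ka² + 4·Ka·C₀))/2 = 1.36 × 10^-1 M
pH = −log[H+] = −log(1.36 × 10^-1) = 0.87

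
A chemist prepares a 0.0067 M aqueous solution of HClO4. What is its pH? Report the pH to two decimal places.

pH = 2.17

HClO4 is a strong acid and dissociates completely, so [H+] = 0.0067 M.
pH = -log(0.0067) = 2.17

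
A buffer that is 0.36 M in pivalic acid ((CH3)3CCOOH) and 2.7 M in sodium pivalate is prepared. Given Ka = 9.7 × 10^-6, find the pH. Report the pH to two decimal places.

pH = 5.89

pKa = −log(9.7 × 10^-6) = 5.013
pH = pKa + log([A⁻]/[HA]) = 5.013 + log(2.7/0.36)
pH = 5.013 + (+0.875) = 5.89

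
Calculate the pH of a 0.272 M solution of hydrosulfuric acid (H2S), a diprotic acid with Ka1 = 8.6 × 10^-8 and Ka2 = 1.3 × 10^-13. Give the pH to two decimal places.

Since Ka1 ≫ Ka2, the first ionization dominates [H+].
Ka1 = x²/(0.272 − x) = 8.6 × 10^-8
x ≈ √(8.6 × 10^-8 × 0.272) = 1.53 × 10^-4 M
pH = −log(1.53 × 10^-4) = 3.82

pH = 3.82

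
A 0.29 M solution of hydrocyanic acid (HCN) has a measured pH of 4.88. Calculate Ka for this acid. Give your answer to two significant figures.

[H+] = 10^(-4.88) = 1.32 × 10^-5 M
At equilibrium [HA] = 0.29 − 1.32 × 10^-5 = 2.90 × 10^-1 M
Ka = [H+][A-]/[HA] = (1.32 × 10^-5)² / 2.90 × 10^-1 = 6.0 × 10^-10

Ka = 6.0 × 10^-10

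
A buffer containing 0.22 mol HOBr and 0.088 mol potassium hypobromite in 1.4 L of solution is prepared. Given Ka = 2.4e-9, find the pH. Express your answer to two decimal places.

pH = 8.22

pKa = −log(2.4 × 10^-9) = 8.620
pH = pKa + log([A⁻]/[HA]) = 8.620 + log(0.088/0.22)
pH = 8.620 + (-0.398) = 8.22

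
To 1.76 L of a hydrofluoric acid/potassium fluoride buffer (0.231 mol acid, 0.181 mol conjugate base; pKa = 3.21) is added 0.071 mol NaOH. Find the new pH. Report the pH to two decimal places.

OH- converts HF to F-: HF → 0.16 mol, F- → 0.252 mol.
pH = pKa + log([A⁻]/[HA]) = 3.21 + log(0.252/0.16) = 3.21 +0.197

pH = 3.41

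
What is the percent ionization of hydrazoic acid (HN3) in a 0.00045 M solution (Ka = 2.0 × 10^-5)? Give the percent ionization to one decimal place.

19.0%

HN3 ⇌ N3- + H+; let x = [H+] at equilibrium.
Ka = x²/(C₀ − x); solving the quadratic gives x = 8.54 × 10^-5 M.
% ionization = x/C₀ × 100% = 8.54 × 10^-5/0.00045 × 100% = 19.0%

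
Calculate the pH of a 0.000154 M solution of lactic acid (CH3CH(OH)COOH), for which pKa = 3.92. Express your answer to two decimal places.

pH = 4.05

CH3CH(OH)COOH ⇌ CH3CH(OH)COO- + H+
Ka = 10^(−3.92) = 1.20 × 10^-4
From the ICE table, Ka = [H+]²/(0.000154 − [H+]) = 1.20 × 10^-4.
[H+] is not negligible relative to C₀; solve [H+]² + 0.00012·[H+] − 1.85e-08 = 0.
[H+] = (−Ka + √(Ka² + 4·Ka·C₀))/2 = 8.86 × 10^-5 M
pH = −log[H+] = −log(8.86 × 10^-5) = 4.05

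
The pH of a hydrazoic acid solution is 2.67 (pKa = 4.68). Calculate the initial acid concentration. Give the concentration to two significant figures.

[H+] = 10^(-2.67) = 2.14 × 10^-3 M = x
Ka = 10^(−4.68) = 2.09 × 10^-5
Ka = x²/(C₀ − x) ⇒ C₀ = x + x²/Ka
C₀ = 2.14 × 10^-3 + (2.14 × 10^-3)²/(2.09 × 10^-5) = 2.21 × 10^-1 M

C₀ = 2.2 × 10^-1 M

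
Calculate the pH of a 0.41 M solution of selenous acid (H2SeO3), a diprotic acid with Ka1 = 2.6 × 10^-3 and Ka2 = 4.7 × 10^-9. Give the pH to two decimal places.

pH = 1.50

Since Ka1 ≫ Ka2, the first ionization dominates [H+].
Ka1 = x²/(0.41 − x) = 2.6 × 10^-3
Solving the quadratic: x = (−Ka1 + √(Ka1² + 4·Ka1·C₀))/2 = 3.14 × 10^-2 M
pH = −log(3.14 × 10^-2) = 1.50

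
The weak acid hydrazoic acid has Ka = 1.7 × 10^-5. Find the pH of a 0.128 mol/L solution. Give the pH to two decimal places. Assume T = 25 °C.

pH = 2.83

HN3 ⇌ N3- + H+
Let x = [H+] at equilibrium. Ka = x²/(0.128 − x).
Assume x ≪ 0.128: x ≈ √(1.7 × 10^-5 × 0.128) = 1.48 × 10^-3 M
Check: 1.2% ionized — well under 5%, approximation valid.
pH = −log(1.48 × 10^-3) = 2.83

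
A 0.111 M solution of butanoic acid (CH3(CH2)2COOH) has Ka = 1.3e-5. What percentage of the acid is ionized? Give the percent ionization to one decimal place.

1.1%

CH3(CH2)2COOH ⇌ CH3(CH2)2COO- + H+; let x = [H+] at equilibrium.
x ≈ √(Ka·C₀) = √(1.3 × 10^-5 × 0.111) = 1.20 × 10^-3 M
Fraction ionized = 1.20 × 10^-3 / 0.111 = 0.0108 → 1.1%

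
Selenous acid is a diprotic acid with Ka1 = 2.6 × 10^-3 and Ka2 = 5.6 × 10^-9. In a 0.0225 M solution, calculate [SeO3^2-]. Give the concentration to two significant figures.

First ionization gives [H+] ≈ [HSeO3-] = 6.46 × 10^-3 M.
Second step: Ka2 = [H+][SeO3^2-]/[HSeO3-] ≈ [SeO3^2-] (since [H+] ≈ [HSeO3-]).
So [SeO3^2-] ≈ Ka2.

5.6 × 10^-9 M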